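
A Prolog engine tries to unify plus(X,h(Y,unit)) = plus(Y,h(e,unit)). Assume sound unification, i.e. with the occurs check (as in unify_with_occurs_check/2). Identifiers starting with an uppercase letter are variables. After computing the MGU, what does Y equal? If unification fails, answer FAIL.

e

Decompose plus/2: X = Y,  h(Y,unit) = h(e,unit).
Bind X := Y; no other remaining equation mentions X.
Decompose h/2: Y = e,  unit = unit.
Bind Y := e; no other remaining equation mentions Y. Substituting into the earlier binding gives X := e.
Delete trivial equation unit = unit.
MGU = { X -> e, Y -> e }, so Y -> e.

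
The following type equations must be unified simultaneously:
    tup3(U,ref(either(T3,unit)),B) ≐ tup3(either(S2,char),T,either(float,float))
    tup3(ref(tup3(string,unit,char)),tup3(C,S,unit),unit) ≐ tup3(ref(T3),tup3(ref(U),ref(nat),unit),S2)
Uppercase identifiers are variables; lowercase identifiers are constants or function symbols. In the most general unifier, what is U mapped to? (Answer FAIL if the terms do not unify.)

either(unit,char)

Decompose tup3/3: U ≐ either(S2,char),  ref(either(T3,unit)) ≐ T,  B ≐ either(float,float).
Bind U := either(S2,char); substituting into the one remaining equation that mentions U gives: tup3(ref(tup3(string,unit,char)),tup3(C,S,unit),unit) ≐ tup3(ref(T3),tup3(ref(either(S2,char)),ref(nat),unit),S2).
Bind T := ref(either(T3,unit)); no other remaining equation mentions T.
Bind B := either(float,float); no other remaining equation mentions B.
Decompose tup3/3: ref(tup3(string,unit,char)) ≐ ref(T3),  tup3(C,S,unit) ≐ tup3(ref(either(S2,char)),ref(nat),unit),  unit ≐ S2.
Decompose ref/1: tup3(string,unit,char) ≐ T3.
Bind T3 := tup3(string,unit,char); no other remaining equation mentions T3. Substituting into the earlier binding gives T := ref(either(tup3(string,unit,char),unit)).
Decompose tup3/3: C ≐ ref(either(S2,char)),  S ≐ ref(nat),  unit ≐ unit.
Bind C := ref(either(S2,char)); no other remaining equation mentions C.
Bind S := ref(nat); no other remaining equation mentions S.
Delete trivial equation unit ≐ unit.
Bind S2 := unit. Substituting into the earlier bindings gives U := either(unit,char), C := ref(either(unit,char)).
MGU = { U ↦ either(unit,char), T ↦ ref(either(tup3(string,unit,char),unit)), B ↦ either(float,float), T3 ↦ tup3(string,unit,char), C ↦ ref(either(unit,char)), S ↦ ref(nat), S2 ↦ unit }, so U ↦ either(unit,char).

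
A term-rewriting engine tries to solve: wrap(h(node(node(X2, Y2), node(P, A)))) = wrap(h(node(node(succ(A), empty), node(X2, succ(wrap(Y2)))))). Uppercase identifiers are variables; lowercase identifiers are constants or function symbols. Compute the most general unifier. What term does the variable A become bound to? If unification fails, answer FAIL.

succ(wrap(empty))

Decompose wrap/1: h(node(node(X2, Y2), node(P, A))) = h(node(node(succ(A), empty), node(X2, succ(wrap(Y2))))).
Decompose h/1: node(node(X2, Y2), node(P, A)) = node(node(succ(A), empty), node(X2, succ(wrap(Y2)))).
Decompose node/2: node(X2, Y2) = node(succ(A), empty),  node(P, A) = node(X2, succ(wrap(Y2))).
Decompose node/2: X2 = succ(A),  Y2 = empty.
Bind X2 := succ(A); substituting into the one remaining equation that mentions X2 gives: node(P, A) = node(succ(A), succ(wrap(Y2))).
Bind Y2 := empty; substituting into the remaining equation gives: node(P, A) = node(succ(A), succ(wrap(empty))).
Decompose node/2: P = succ(A),  A = succ(wrap(empty)).
Bind P := succ(A); no other remaining equation mentions P.
Bind A := succ(wrap(empty)). Substituting into the earlier bindings gives X2 := succ(succ(wrap(empty))), P := succ(succ(wrap(empty))).
MGU = { X2 ↦ succ(succ(wrap(empty))), Y2 ↦ empty, P ↦ succ(succ(wrap(empty))), A ↦ succ(wrap(empty)) }, so A ↦ succ(wrap(empty)).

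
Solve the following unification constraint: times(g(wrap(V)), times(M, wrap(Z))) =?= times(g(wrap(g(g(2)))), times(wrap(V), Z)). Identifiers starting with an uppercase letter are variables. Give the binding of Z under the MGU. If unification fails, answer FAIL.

FAIL

Decompose times/2: g(wrap(V)) =?= g(wrap(g(g(2)))),  times(M, wrap(Z)) =?= times(wrap(V), Z).
Decompose g/1: wrap(V) =?= wrap(g(g(2))).
Decompose wrap/1: V =?= g(g(2)).
Bind V := g(g(2)); substituting into the remaining equation gives: times(M, wrap(Z)) =?= times(wrap(g(g(2))), Z).
Decompose times/2: M =?= wrap(g(g(2))),  wrap(Z) =?= Z.
Bind M := wrap(g(g(2))); no other remaining equation mentions M.
Occurs check fails: Z occurs in wrap(Z); the equation Z =?= wrap(Z) has no finite solution.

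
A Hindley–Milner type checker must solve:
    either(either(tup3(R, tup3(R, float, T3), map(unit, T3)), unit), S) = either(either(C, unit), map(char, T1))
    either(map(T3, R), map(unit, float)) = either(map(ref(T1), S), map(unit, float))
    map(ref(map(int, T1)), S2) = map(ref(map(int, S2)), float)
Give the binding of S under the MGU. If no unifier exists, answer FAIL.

map(char, float)

Decompose either/2: either(tup3(R, tup3(R, float, T3), map(unit, T3)), unit) = either(C, unit),  S = map(char, T1).
Decompose either/2: tup3(R, tup3(R, float, T3), map(unit, T3)) = C,  unit = unit.
Bind C := tup3(R, tup3(R, float, T3), map(unit, T3)); no other remaining equation mentions C.
Delete trivial equation unit = unit.
Bind S := map(char, T1); substituting into the one remaining equation that mentions S gives: either(map(T3, R), map(unit, float)) = either(map(ref(T1), map(char, T1)), map(unit, float)).
Decompose either/2: map(T3, R) = map(ref(T1), map(char, T1)),  map(unit, float) = map(unit, float).
Decompose map/2: T3 = ref(T1),  R = map(char, T1).
Bind T3 := ref(T1); no other remaining equation mentions T3. Substituting into the earlier binding gives C := tup3(R, tup3(R, float, ref(T1)), map(unit, ref(T1))).
Bind R := map(char, T1); no other remaining equation mentions R. Substituting into the earlier binding gives C := tup3(map(char, T1), tup3(map(char, T1), float, ref(T1)), map(unit, ref(T1))).
Delete trivial equation map(unit, float) = map(unit, float).
Decompose map/2: ref(map(int, T1)) = ref(map(int, S2)),  S2 = float.
Decompose ref/1: map(int, T1) = map(int, S2).
Decompose map/2: int = int,  T1 = S2.
Delete trivial equation int = int.
Bind T1 := S2; no other remaining equation mentions T1. Substituting into the earlier bindings gives C := tup3(map(char, S2), tup3(map(char, S2), float, ref(S2)), map(unit, ref(S2))), S := map(char, S2), T3 := ref(S2), R := map(char, S2).
Bind S2 := float. Substituting into the earlier bindings gives C := tup3(map(char, float), tup3(map(char, float), float, ref(float)), map(unit, ref(float))), S := map(char, float), T3 := ref(float), R := map(char, float), T1 := float.
MGU = { C ↦ tup3(map(char, float), tup3(map(char, float), float, ref(float)), map(unit, ref(float))), S ↦ map(char, float), T3 ↦ ref(float), R ↦ map(char, float), T1 ↦ float, S2 ↦ float }, so S ↦ map(char, float).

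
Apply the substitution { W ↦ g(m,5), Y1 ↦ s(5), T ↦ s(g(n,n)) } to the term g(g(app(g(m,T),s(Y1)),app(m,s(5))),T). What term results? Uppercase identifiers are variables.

g(g(app(g(m,s(g(n,n))),s(s(5))),app(m,s(5))),s(g(n,n)))

Replace each occurrence of Y1 with s(5).
Replace each occurrence of T with s(g(n,n)).
Result: g(g(app(g(m,s(g(n,n))),s(s(5))),app(m,s(5))),s(g(n,n))).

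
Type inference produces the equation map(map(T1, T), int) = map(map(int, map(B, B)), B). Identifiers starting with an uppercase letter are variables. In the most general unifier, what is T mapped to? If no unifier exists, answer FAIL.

map(int, int)

Decompose map/2: map(T1, T) = map(int, map(B, B)),  int = B.
Decompose map/2: T1 = int,  T = map(B, B).
Bind T1 := int; no other remaining equation mentions T1.
Bind T := map(B, B); no other remaining equation mentions T.
Bind B := int. Substituting into the earlier binding gives T := map(int, int).
MGU = { T1 -> int, T -> map(int, int), B -> int }, so T -> map(int, int).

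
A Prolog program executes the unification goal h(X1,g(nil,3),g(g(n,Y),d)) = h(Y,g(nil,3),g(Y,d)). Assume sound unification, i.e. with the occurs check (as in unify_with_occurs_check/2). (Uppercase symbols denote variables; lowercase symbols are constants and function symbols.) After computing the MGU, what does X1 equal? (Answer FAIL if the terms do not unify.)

FAIL

Decompose h/3: X1 = Y,  g(nil,3) = g(nil,3),  g(g(n,Y),d) = g(Y,d).
Bind X1 := Y; no other remaining equation mentions X1.
Delete trivial equation g(nil,3) = g(nil,3).
Decompose g/2: g(n,Y) = Y,  d = d.
Occurs check fails: Y occurs in g(n,Y); the equation Y = g(n,Y) has no finite solution.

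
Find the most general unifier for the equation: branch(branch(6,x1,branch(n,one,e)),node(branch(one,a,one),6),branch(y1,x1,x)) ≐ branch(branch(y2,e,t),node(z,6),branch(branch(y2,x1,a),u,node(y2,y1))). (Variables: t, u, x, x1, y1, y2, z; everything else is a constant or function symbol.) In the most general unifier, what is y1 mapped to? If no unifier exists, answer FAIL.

Decompose branch/3: branch(6,x1,branch(n,one,e)) ≐ branch(y2,e,t),  node(branch(one,a,one),6) ≐ node(z,6),  branch(y1,x1,x) ≐ branch(branch(y2,x1,a),u,node(y2,y1)).
Decompose branch/3: 6 ≐ y2,  x1 ≐ e,  branch(n,one,e) ≐ t.
Bind y2 := 6; substituting into the one remaining equation that mentions y2 gives: branch(y1,x1,x) ≐ branch(branch(6,x1,a),u,node(6,y1)).
Bind x1 := e; substituting into the one remaining equation that mentions x1 gives: branch(y1,e,x) ≐ branch(branch(6,e,a),u,node(6,y1)).
Bind t := branch(n,one,e); no other remaining equation mentions t.
Decompose node/2: branch(one,a,one) ≐ z,  6 ≐ 6.
Bind z := branch(one,a,one); no other remaining equation mentions z.
Delete trivial equation 6 ≐ 6.
Decompose branch/3: y1 ≐ branch(6,e,a),  e ≐ u,  x ≐ node(6,y1).
Bind y1 := branch(6,e,a); substituting into the one remaining equation that mentions y1 gives: x ≐ node(6,branch(6,e,a)).
Bind u := e; no other remaining equation mentions u.
Bind x := node(6,branch(6,e,a)).
MGU = { y2 := 6, x1 := e, t := branch(n,one,e), z := branch(one,a,one), y1 := branch(6,e,a), u := e, x := node(6,branch(6,e,a)) }, so y1 := branch(6,e,a).

branch(6,e,a)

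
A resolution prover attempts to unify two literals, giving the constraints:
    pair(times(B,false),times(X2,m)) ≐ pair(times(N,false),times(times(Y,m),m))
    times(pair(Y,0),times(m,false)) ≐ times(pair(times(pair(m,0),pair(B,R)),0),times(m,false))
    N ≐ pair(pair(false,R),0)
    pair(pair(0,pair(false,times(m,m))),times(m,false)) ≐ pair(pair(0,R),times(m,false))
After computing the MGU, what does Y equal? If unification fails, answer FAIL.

Decompose pair/2: times(B,false) ≐ times(N,false),  times(X2,m) ≐ times(times(Y,m),m).
Decompose times/2: B ≐ N,  false ≐ false.
Bind B := N; substituting into the one remaining equation that mentions B gives: times(pair(Y,0),times(m,false)) ≐ times(pair(times(pair(m,0),pair(N,R)),0),times(m,false)).
Delete trivial equation false ≐ false.
Decompose times/2: X2 ≐ times(Y,m),  m ≐ m.
Bind X2 := times(Y,m); no other remaining equation mentions X2.
Delete trivial equation m ≐ m.
Decompose times/2: pair(Y,0) ≐ pair(times(pair(m,0),pair(N,R)),0),  times(m,false) ≐ times(m,false).
Decompose pair/2: Y ≐ times(pair(m,0),pair(N,R)),  0 ≐ 0.
Bind Y := times(pair(m,0),pair(N,R)); no other remaining equation mentions Y. Substituting into the earlier binding gives X2 := times(times(pair(m,0),pair(N,R)),m).
Delete trivial equation 0 ≐ 0.
Delete trivial equation times(m,false) ≐ times(m,false).
Bind N := pair(pair(false,R),0); no other remaining equation mentions N. Substituting into the earlier bindings gives B := pair(pair(false,R),0), X2 := times(times(pair(m,0),pair(pair(pair(false,R),0),R)),m), Y := times(pair(m,0),pair(pair(pair(false,R),0),R)).
Decompose pair/2: pair(0,pair(false,times(m,m))) ≐ pair(0,R),  times(m,false) ≐ times(m,false).
Decompose pair/2: 0 ≐ 0,  pair(false,times(m,m)) ≐ R.
Delete trivial equation 0 ≐ 0.
Bind R := pair(false,times(m,m)); no other remaining equation mentions R. Substituting into the earlier bindings gives B := pair(pair(false,pair(false,times(m,m))),0), X2 := times(times(pair(m,0),pair(pair(pair(false,pair(false,times(m,m))),0),pair(false,times(m,m)))),m), Y := times(pair(m,0),pair(pair(pair(false,pair(false,times(m,m))),0),pair(false,times(m,m)))), N := pair(pair(false,pair(false,times(m,m))),0).
Delete trivial equation times(m,false) ≐ times(m,false).
MGU = { B := pair(pair(false,pair(false,times(m,m))),0), X2 := times(times(pair(m,0),pair(pair(pair(false,pair(false,times(m,m))),0),pair(false,times(m,m)))),m), Y := times(pair(m,0),pair(pair(pair(false,pair(false,times(m,m))),0),pair(false,times(m,m)))), N := pair(pair(false,pair(false,times(m,m))),0), R := pair(false,times(m,m)) }, so Y := times(pair(m,0),pair(pair(pair(false,pair(false,times(m,m))),0),pair(false,times(m,m)))).

times(pair(m,0),pair(pair(pair(false,pair(false,times(m,m))),0),pair(false,times(m,m))))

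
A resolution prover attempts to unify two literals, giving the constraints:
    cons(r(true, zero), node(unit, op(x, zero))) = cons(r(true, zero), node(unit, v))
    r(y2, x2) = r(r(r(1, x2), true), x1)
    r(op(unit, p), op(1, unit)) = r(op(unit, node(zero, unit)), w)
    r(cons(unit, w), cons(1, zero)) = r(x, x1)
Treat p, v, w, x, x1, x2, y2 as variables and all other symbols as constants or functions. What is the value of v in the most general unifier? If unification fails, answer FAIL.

op(cons(unit, op(1, unit)), zero)

Decompose cons/2: r(true, zero) = r(true, zero),  node(unit, op(x, zero)) = node(unit, v).
Delete trivial equation r(true, zero) = r(true, zero).
Decompose node/2: unit = unit,  op(x, zero) = v.
Delete trivial equation unit = unit.
Bind v := op(x, zero); no other remaining equation mentions v.
Decompose r/2: y2 = r(r(1, x2), true),  x2 = x1.
Bind y2 := r(r(1, x2), true); no other remaining equation mentions y2.
Bind x2 := x1; no other remaining equation mentions x2. Substituting into the earlier binding gives y2 := r(r(1, x1), true).
Decompose r/2: op(unit, p) = op(unit, node(zero, unit)),  op(1, unit) = w.
Decompose op/2: unit = unit,  p = node(zero, unit).
Delete trivial equation unit = unit.
Bind p := node(zero, unit); no other remaining equation mentions p.
Bind w := op(1, unit); substituting into the remaining equation gives: r(cons(unit, op(1, unit)), cons(1, zero)) = r(x, x1).
Decompose r/2: cons(unit, op(1, unit)) = x,  cons(1, zero) = x1.
Bind x := cons(unit, op(1, unit)); no other remaining equation mentions x. Substituting into the earlier binding gives v := op(cons(unit, op(1, unit)), zero).
Bind x1 := cons(1, zero). Substituting into the earlier bindings gives y2 := r(r(1, cons(1, zero)), true), x2 := cons(1, zero).
MGU = { v -> op(cons(unit, op(1, unit)), zero), y2 -> r(r(1, cons(1, zero)), true), x2 -> cons(1, zero), p -> node(zero, unit), w -> op(1, unit), x -> cons(unit, op(1, unit)), x1 -> cons(1, zero) }, so v -> op(cons(unit, op(1, unit)), zero).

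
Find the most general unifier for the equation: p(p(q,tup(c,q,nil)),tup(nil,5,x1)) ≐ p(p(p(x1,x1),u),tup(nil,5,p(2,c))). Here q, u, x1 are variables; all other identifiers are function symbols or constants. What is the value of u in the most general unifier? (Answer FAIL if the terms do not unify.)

tup(c,p(p(2,c),p(2,c)),nil)

Decompose p/2: p(q,tup(c,q,nil)) ≐ p(p(x1,x1),u),  tup(nil,5,x1) ≐ tup(nil,5,p(2,c)).
Decompose p/2: q ≐ p(x1,x1),  tup(c,q,nil) ≐ u.
Bind q := p(x1,x1); substituting into the one remaining equation that mentions q gives: tup(c,p(x1,x1),nil) ≐ u.
Bind u := tup(c,p(x1,x1),nil); no other remaining equation mentions u.
Decompose tup/3: nil ≐ nil,  5 ≐ 5,  x1 ≐ p(2,c).
Delete trivial equation nil ≐ nil.
Delete trivial equation 5 ≐ 5.
Bind x1 := p(2,c). Substituting into the earlier bindings gives q := p(p(2,c),p(2,c)), u := tup(c,p(p(2,c),p(2,c)),nil).
MGU = { q := p(p(2,c),p(2,c)), u := tup(c,p(p(2,c),p(2,c)),nil), x1 := p(2,c) }, so u := tup(c,p(p(2,c),p(2,c)),nil).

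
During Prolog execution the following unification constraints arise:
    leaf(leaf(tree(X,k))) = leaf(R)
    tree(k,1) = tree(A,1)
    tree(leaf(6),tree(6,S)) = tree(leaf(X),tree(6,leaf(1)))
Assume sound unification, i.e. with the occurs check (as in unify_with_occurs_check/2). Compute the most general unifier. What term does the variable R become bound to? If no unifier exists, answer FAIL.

Decompose leaf/1: leaf(tree(X,k)) = R.
Bind R := leaf(tree(X,k)); no other remaining equation mentions R.
Decompose tree/2: k = A,  1 = 1.
Bind A := k; no other remaining equation mentions A.
Delete trivial equation 1 = 1.
Decompose tree/2: leaf(6) = leaf(X),  tree(6,S) = tree(6,leaf(1)).
Decompose leaf/1: 6 = X.
Bind X := 6; no other remaining equation mentions X. Substituting into the earlier binding gives R := leaf(tree(6,k)).
Decompose tree/2: 6 = 6,  S = leaf(1).
Delete trivial equation 6 = 6.
Bind S := leaf(1).
MGU = { R ↦ leaf(tree(6,k)), A ↦ k, X ↦ 6, S ↦ leaf(1) }, so R ↦ leaf(tree(6,k)).

leaf(tree(6,k))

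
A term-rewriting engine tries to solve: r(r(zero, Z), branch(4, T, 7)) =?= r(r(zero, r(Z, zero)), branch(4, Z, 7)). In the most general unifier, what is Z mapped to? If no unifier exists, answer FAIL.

Decompose r/2: r(zero, Z) =?= r(zero, r(Z, zero)),  branch(4, T, 7) =?= branch(4, Z, 7).
Decompose r/2: zero =?= zero,  Z =?= r(Z, zero).
Delete trivial equation zero =?= zero.
Occurs check fails: Z occurs in r(Z, zero); the equation Z =?= r(Z, zero) has no finite solution.

FAIL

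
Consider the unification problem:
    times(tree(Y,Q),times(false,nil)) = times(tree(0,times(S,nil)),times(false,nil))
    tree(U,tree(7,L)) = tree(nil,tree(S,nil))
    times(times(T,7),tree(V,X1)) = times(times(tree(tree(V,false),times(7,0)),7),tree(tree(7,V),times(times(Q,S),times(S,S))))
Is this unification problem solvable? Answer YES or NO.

NO

Decompose times/2: tree(Y,Q) = tree(0,times(S,nil)),  times(false,nil) = times(false,nil).
Decompose tree/2: Y = 0,  Q = times(S,nil).
Bind Y := 0; no other remaining equation mentions Y.
Bind Q := times(S,nil); substituting into the one remaining equation that mentions Q gives: times(times(T,7),tree(V,X1)) = times(times(tree(tree(V,false),times(7,0)),7),tree(tree(7,V),times(times(times(S,nil),S),times(S,S)))).
Delete trivial equation times(false,nil) = times(false,nil).
Decompose tree/2: U = nil,  tree(7,L) = tree(S,nil).
Bind U := nil; no other remaining equation mentions U.
Decompose tree/2: 7 = S,  L = nil.
Bind S := 7; substituting into the one remaining equation that mentions S gives: times(times(T,7),tree(V,X1)) = times(times(tree(tree(V,false),times(7,0)),7),tree(tree(7,V),times(times(times(7,nil),7),times(7,7)))). Substituting into the earlier binding gives Q := times(7,nil).
Bind L := nil; no other remaining equation mentions L.
Decompose times/2: times(T,7) = times(tree(tree(V,false),times(7,0)),7),  tree(V,X1) = tree(tree(7,V),times(times(times(7,nil),7),times(7,7))).
Decompose times/2: T = tree(tree(V,false),times(7,0)),  7 = 7.
Bind T := tree(tree(V,false),times(7,0)); no other remaining equation mentions T.
Delete trivial equation 7 = 7.
Decompose tree/2: V = tree(7,V),  X1 = times(times(times(7,nil),7),times(7,7)).
Occurs check fails: V occurs in tree(7,V); the equation V = tree(7,V) has no finite solution.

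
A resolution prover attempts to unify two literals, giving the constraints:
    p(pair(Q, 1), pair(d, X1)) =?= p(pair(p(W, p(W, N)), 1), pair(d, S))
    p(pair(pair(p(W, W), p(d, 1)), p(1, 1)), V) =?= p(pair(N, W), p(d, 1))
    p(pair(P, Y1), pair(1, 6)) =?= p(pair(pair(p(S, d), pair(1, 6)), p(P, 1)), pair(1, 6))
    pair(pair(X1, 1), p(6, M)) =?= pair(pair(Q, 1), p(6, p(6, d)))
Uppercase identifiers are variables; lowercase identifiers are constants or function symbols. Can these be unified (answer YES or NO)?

YES

Decompose p/2: pair(Q, 1) =?= pair(p(W, p(W, N)), 1),  pair(d, X1) =?= pair(d, S).
Decompose pair/2: Q =?= p(W, p(W, N)),  1 =?= 1.
Bind Q := p(W, p(W, N)); substituting into the one remaining equation that mentions Q gives: pair(pair(X1, 1), p(6, M)) =?= pair(pair(p(W, p(W, N)), 1), p(6, p(6, d))).
Delete trivial equation 1 =?= 1.
Decompose pair/2: d =?= d,  X1 =?= S.
Delete trivial equation d =?= d.
Bind X1 := S; substituting into the one remaining equation that mentions X1 gives: pair(pair(S, 1), p(6, M)) =?= pair(pair(p(W, p(W, N)), 1), p(6, p(6, d))).
Decompose p/2: pair(pair(p(W, W), p(d, 1)), p(1, 1)) =?= pair(N, W),  V =?= p(d, 1).
Decompose pair/2: pair(p(W, W), p(d, 1)) =?= N,  p(1, 1) =?= W.
Bind N := pair(p(W, W), p(d, 1)); substituting into the one remaining equation that mentions N gives: pair(pair(S, 1), p(6, M)) =?= pair(pair(p(W, p(W, pair(p(W, W), p(d, 1)))), 1), p(6, p(6, d))). Substituting into the earlier binding gives Q := p(W, p(W, pair(p(W, W), p(d, 1)))).
Bind W := p(1, 1); substituting into the one remaining equation that mentions W gives: pair(pair(S, 1), p(6, M)) =?= pair(pair(p(p(1, 1), p(p(1, 1), pair(p(p(1, 1), p(1, 1)), p(d, 1)))), 1), p(6, p(6, d))). Substituting into the earlier bindings gives Q := p(p(1, 1), p(p(1, 1), pair(p(p(1, 1), p(1, 1)), p(d, 1)))), N := pair(p(p(1, 1), p(1, 1)), p(d, 1)).
Bind V := p(d, 1); no other remaining equation mentions V.
Decompose p/2: pair(P, Y1) =?= pair(pair(p(S, d), pair(1, 6)), p(P, 1)),  pair(1, 6) =?= pair(1, 6).
Decompose pair/2: P =?= pair(p(S, d), pair(1, 6)),  Y1 =?= p(P, 1).
Bind P := pair(p(S, d), pair(1, 6)); substituting into the one remaining equation that mentions P gives: Y1 =?= p(pair(p(S, d), pair(1, 6)), 1).
Bind Y1 := p(pair(p(S, d), pair(1, 6)), 1); no other remaining equation mentions Y1.
Delete trivial equation pair(1, 6) =?= pair(1, 6).
Decompose pair/2: pair(S, 1) =?= pair(p(p(1, 1), p(p(1, 1), pair(p(p(1, 1), p(1, 1)), p(d, 1)))), 1),  p(6, M) =?= p(6, p(6, d)).
Decompose pair/2: S =?= p(p(1, 1), p(p(1, 1), pair(p(p(1, 1), p(1, 1)), p(d, 1)))),  1 =?= 1.
Bind S := p(p(1, 1), p(p(1, 1), pair(p(p(1, 1), p(1, 1)), p(d, 1)))); no other remaining equation mentions S. Substituting into the earlier bindings gives X1 := p(p(1, 1), p(p(1, 1), pair(p(p(1, 1), p(1, 1)), p(d, 1)))), P := pair(p(p(p(1, 1), p(p(1, 1), pair(p(p(1, 1), p(1, 1)), p(d, 1)))), d), pair(1, 6)), Y1 := p(pair(p(p(p(1, 1), p(p(1, 1), pair(p(p(1, 1), p(1, 1)), p(d, 1)))), d), pair(1, 6)), 1).
Delete trivial equation 1 =?= 1.
Decompose p/2: 6 =?= 6,  M =?= p(6, d).
Delete trivial equation 6 =?= 6.
Bind M := p(6, d).
No equations remain and no clash or occurs-check failure arose, so a unifier exists.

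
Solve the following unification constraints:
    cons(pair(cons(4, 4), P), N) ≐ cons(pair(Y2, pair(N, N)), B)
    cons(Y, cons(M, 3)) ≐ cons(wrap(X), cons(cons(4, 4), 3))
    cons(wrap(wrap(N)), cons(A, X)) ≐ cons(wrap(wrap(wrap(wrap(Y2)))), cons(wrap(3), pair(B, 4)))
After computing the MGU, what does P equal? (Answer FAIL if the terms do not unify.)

Decompose cons/2: pair(cons(4, 4), P) ≐ pair(Y2, pair(N, N)),  N ≐ B.
Decompose pair/2: cons(4, 4) ≐ Y2,  P ≐ pair(N, N).
Bind Y2 := cons(4, 4); substituting into the one remaining equation that mentions Y2 gives: cons(wrap(wrap(N)), cons(A, X)) ≐ cons(wrap(wrap(wrap(wrap(cons(4, 4))))), cons(wrap(3), pair(B, 4))).
Bind P := pair(N, N); no other remaining equation mentions P.
Bind N := B; substituting into the one remaining equation that mentions N gives: cons(wrap(wrap(B)), cons(A, X)) ≐ cons(wrap(wrap(wrap(wrap(cons(4, 4))))), cons(wrap(3), pair(B, 4))). Substituting into the earlier binding gives P := pair(B, B).
Decompose cons/2: Y ≐ wrap(X),  cons(M, 3) ≐ cons(cons(4, 4), 3).
Bind Y := wrap(X); no other remaining equation mentions Y.
Decompose cons/2: M ≐ cons(4, 4),  3 ≐ 3.
Bind M := cons(4, 4); no other remaining equation mentions M.
Delete trivial equation 3 ≐ 3.
Decompose cons/2: wrap(wrap(B)) ≐ wrap(wrap(wrap(wrap(cons(4, 4))))),  cons(A, X) ≐ cons(wrap(3), pair(B, 4)).
Decompose wrap/1: wrap(B) ≐ wrap(wrap(wrap(cons(4, 4)))).
Decompose wrap/1: B ≐ wrap(wrap(cons(4, 4))).
Bind B := wrap(wrap(cons(4, 4))); substituting into the remaining equation gives: cons(A, X) ≐ cons(wrap(3), pair(wrap(wrap(cons(4, 4))), 4)). Substituting into the earlier bindings gives P := pair(wrap(wrap(cons(4, 4))), wrap(wrap(cons(4, 4)))), N := wrap(wrap(cons(4, 4))).
Decompose cons/2: A ≐ wrap(3),  X ≐ pair(wrap(wrap(cons(4, 4))), 4).
Bind A := wrap(3); no other remaining equation mentions A.
Bind X := pair(wrap(wrap(cons(4, 4))), 4). Substituting into the earlier binding gives Y := wrap(pair(wrap(wrap(cons(4, 4))), 4)).
MGU = { Y2 := cons(4, 4), P := pair(wrap(wrap(cons(4, 4))), wrap(wrap(cons(4, 4)))), N := wrap(wrap(cons(4, 4))), Y := wrap(pair(wrap(wrap(cons(4, 4))), 4)), M := cons(4, 4), B := wrap(wrap(cons(4, 4))), A := wrap(3), X := pair(wrap(wrap(cons(4, 4))), 4) }, so P := pair(wrap(wrap(cons(4, 4))), wrap(wrap(cons(4, 4)))).

pair(wrap(wrap(cons(4, 4))), wrap(wrap(cons(4, 4))))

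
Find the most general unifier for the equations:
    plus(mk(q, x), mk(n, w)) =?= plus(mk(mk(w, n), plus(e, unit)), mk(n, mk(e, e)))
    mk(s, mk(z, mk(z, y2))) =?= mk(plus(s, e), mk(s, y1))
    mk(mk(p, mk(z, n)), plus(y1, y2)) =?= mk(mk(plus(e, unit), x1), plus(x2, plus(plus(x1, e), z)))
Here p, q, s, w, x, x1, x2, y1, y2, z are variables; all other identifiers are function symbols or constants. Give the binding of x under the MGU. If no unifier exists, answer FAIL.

Decompose plus/2: mk(q, x) =?= mk(mk(w, n), plus(e, unit)),  mk(n, w) =?= mk(n, mk(e, e)).
Decompose mk/2: q =?= mk(w, n),  x =?= plus(e, unit).
Bind q := mk(w, n); no other remaining equation mentions q.
Bind x := plus(e, unit); no other remaining equation mentions x.
Decompose mk/2: n =?= n,  w =?= mk(e, e).
Delete trivial equation n =?= n.
Bind w := mk(e, e); no other remaining equation mentions w. Substituting into the earlier binding gives q := mk(mk(e, e), n).
Decompose mk/2: s =?= plus(s, e),  mk(z, mk(z, y2)) =?= mk(s, y1).
Occurs check fails: s occurs in plus(s, e); the equation s =?= plus(s, e) has no finite solution.

FAIL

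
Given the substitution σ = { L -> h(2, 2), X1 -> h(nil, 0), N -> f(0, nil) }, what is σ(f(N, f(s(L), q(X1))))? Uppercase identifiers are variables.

Replace each occurrence of L with h(2, 2).
Replace each occurrence of X1 with h(nil, 0).
Replace each occurrence of N with f(0, nil).
Result: f(f(0, nil), f(s(h(2, 2)), q(h(nil, 0)))).

f(f(0, nil), f(s(h(2, 2)), q(h(nil, 0))))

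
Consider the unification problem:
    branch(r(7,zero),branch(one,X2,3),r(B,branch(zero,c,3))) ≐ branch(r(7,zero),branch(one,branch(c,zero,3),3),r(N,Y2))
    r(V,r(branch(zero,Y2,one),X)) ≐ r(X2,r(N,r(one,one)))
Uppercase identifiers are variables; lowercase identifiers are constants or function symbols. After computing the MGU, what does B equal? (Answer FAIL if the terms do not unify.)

Decompose branch/3: r(7,zero) ≐ r(7,zero),  branch(one,X2,3) ≐ branch(one,branch(c,zero,3),3),  r(B,branch(zero,c,3)) ≐ r(N,Y2).
Delete trivial equation r(7,zero) ≐ r(7,zero).
Decompose branch/3: one ≐ one,  X2 ≐ branch(c,zero,3),  3 ≐ 3.
Delete trivial equation one ≐ one.
Bind X2 := branch(c,zero,3); substituting into the one remaining equation that mentions X2 gives: r(V,r(branch(zero,Y2,one),X)) ≐ r(branch(c,zero,3),r(N,r(one,one))).
Delete trivial equation 3 ≐ 3.
Decompose r/2: B ≐ N,  branch(zero,c,3) ≐ Y2.
Bind B := N; no other remaining equation mentions B.
Bind Y2 := branch(zero,c,3); substituting into the remaining equation gives: r(V,r(branch(zero,branch(zero,c,3),one),X)) ≐ r(branch(c,zero,3),r(N,r(one,one))).
Decompose r/2: V ≐ branch(c,zero,3),  r(branch(zero,branch(zero,c,3),one),X) ≐ r(N,r(one,one)).
Bind V := branch(c,zero,3); no other remaining equation mentions V.
Decompose r/2: branch(zero,branch(zero,c,3),one) ≐ N,  X ≐ r(one,one).
Bind N := branch(zero,branch(zero,c,3),one); no other remaining equation mentions N. Substituting into the earlier binding gives B := branch(zero,branch(zero,c,3),one).
Bind X := r(one,one).
MGU = { X2 -> branch(c,zero,3), B -> branch(zero,branch(zero,c,3),one), Y2 -> branch(zero,c,3), V -> branch(c,zero,3), N -> branch(zero,branch(zero,c,3),one), X -> r(one,one) }, so B -> branch(zero,branch(zero,c,3),one).

branch(zero,branch(zero,c,3),one)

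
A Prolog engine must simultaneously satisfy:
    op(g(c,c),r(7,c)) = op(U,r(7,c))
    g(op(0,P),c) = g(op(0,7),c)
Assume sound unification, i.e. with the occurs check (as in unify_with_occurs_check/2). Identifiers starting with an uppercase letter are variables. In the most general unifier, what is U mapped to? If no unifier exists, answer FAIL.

g(c,c)

Decompose op/2: g(c,c) = U,  r(7,c) = r(7,c).
Bind U := g(c,c); no other remaining equation mentions U.
Delete trivial equation r(7,c) = r(7,c).
Decompose g/2: op(0,P) = op(0,7),  c = c.
Decompose op/2: 0 = 0,  P = 7.
Delete trivial equation 0 = 0.
Bind P := 7; no other remaining equation mentions P.
Delete trivial equation c = c.
MGU = { U -> g(c,c), P -> 7 }, so U -> g(c,c).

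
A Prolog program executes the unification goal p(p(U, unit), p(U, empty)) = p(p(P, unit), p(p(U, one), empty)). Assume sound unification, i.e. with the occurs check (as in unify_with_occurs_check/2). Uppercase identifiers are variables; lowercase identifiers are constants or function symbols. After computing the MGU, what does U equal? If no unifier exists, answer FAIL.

Decompose p/2: p(U, unit) = p(P, unit),  p(U, empty) = p(p(U, one), empty).
Decompose p/2: U = P,  unit = unit.
Bind U := P; substituting into the one remaining equation that mentions U gives: p(P, empty) = p(p(P, one), empty).
Delete trivial equation unit = unit.
Decompose p/2: P = p(P, one),  empty = empty.
Occurs check fails: P occurs in p(P, one); the equation P = p(P, one) has no finite solution.

FAIL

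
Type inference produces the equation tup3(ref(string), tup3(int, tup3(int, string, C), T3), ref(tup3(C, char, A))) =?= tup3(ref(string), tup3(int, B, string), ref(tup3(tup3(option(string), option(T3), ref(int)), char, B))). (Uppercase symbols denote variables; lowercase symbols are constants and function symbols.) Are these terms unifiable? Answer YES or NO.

YES

Decompose tup3/3: ref(string) =?= ref(string),  tup3(int, tup3(int, string, C), T3) =?= tup3(int, B, string),  ref(tup3(C, char, A)) =?= ref(tup3(tup3(option(string), option(T3), ref(int)), char, B)).
Delete trivial equation ref(string) =?= ref(string).
Decompose tup3/3: int =?= int,  tup3(int, string, C) =?= B,  T3 =?= string.
Delete trivial equation int =?= int.
Bind B := tup3(int, string, C); substituting into the one remaining equation that mentions B gives: ref(tup3(C, char, A)) =?= ref(tup3(tup3(option(string), option(T3), ref(int)), char, tup3(int, string, C))).
Bind T3 := string; substituting into the remaining equation gives: ref(tup3(C, char, A)) =?= ref(tup3(tup3(option(string), option(string), ref(int)), char, tup3(int, string, C))).
Decompose ref/1: tup3(C, char, A) =?= tup3(tup3(option(string), option(string), ref(int)), char, tup3(int, string, C)).
Decompose tup3/3: C =?= tup3(option(string), option(string), ref(int)),  char =?= char,  A =?= tup3(int, string, C).
Bind C := tup3(option(string), option(string), ref(int)); substituting into the one remaining equation that mentions C gives: A =?= tup3(int, string, tup3(option(string), option(string), ref(int))). Substituting into the earlier binding gives B := tup3(int, string, tup3(option(string), option(string), ref(int))).
Delete trivial equation char =?= char.
Bind A := tup3(int, string, tup3(option(string), option(string), ref(int))).
No equations remain and no clash or occurs-check failure arose, so a unifier exists.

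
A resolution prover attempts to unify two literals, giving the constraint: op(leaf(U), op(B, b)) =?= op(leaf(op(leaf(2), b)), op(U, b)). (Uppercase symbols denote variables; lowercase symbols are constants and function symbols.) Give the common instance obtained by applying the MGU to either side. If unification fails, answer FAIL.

op(leaf(op(leaf(2), b)), op(op(leaf(2), b), b))

Decompose op/2: leaf(U) =?= leaf(op(leaf(2), b)),  op(B, b) =?= op(U, b).
Decompose leaf/1: U =?= op(leaf(2), b).
Bind U := op(leaf(2), b); substituting into the remaining equation gives: op(B, b) =?= op(op(leaf(2), b), b).
Decompose op/2: B =?= op(leaf(2), b),  b =?= b.
Bind B := op(leaf(2), b); no other remaining equation mentions B.
Delete trivial equation b =?= b.
Applying the MGU to either side gives op(leaf(op(leaf(2), b)), op(op(leaf(2), b), b)).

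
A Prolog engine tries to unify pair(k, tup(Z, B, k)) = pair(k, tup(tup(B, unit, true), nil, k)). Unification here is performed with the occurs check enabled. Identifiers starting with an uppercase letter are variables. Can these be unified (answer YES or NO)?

YES

Decompose pair/2: k = k,  tup(Z, B, k) = tup(tup(B, unit, true), nil, k).
Delete trivial equation k = k.
Decompose tup/3: Z = tup(B, unit, true),  B = nil,  k = k.
Bind Z := tup(B, unit, true); no other remaining equation mentions Z.
Bind B := nil; no other remaining equation mentions B. Substituting into the earlier binding gives Z := tup(nil, unit, true).
Delete trivial equation k = k.
No equations remain and no clash or occurs-check failure arose, so a unifier exists.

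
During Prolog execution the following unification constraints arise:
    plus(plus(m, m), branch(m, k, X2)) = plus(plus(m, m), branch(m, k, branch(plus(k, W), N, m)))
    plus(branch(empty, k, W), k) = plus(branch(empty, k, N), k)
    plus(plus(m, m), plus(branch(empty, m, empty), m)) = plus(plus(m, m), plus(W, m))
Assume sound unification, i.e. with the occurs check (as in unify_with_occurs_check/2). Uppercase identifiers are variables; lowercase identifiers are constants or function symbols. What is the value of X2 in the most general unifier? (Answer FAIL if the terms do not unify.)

Decompose plus/2: plus(m, m) = plus(m, m),  branch(m, k, X2) = branch(m, k, branch(plus(k, W), N, m)).
Delete trivial equation plus(m, m) = plus(m, m).
Decompose branch/3: m = m,  k = k,  X2 = branch(plus(k, W), N, m).
Delete trivial equation m = m.
Delete trivial equation k = k.
Bind X2 := branch(plus(k, W), N, m); no other remaining equation mentions X2.
Decompose plus/2: branch(empty, k, W) = branch(empty, k, N),  k = k.
Decompose branch/3: empty = empty,  k = k,  W = N.
Delete trivial equation empty = empty.
Delete trivial equation k = k.
Bind W := N; substituting into the one remaining equation that mentions W gives: plus(plus(m, m), plus(branch(empty, m, empty), m)) = plus(plus(m, m), plus(N, m)). Substituting into the earlier binding gives X2 := branch(plus(k, N), N, m).
Delete trivial equation k = k.
Decompose plus/2: plus(m, m) = plus(m, m),  plus(branch(empty, m, empty), m) = plus(N, m).
Delete trivial equation plus(m, m) = plus(m, m).
Decompose plus/2: branch(empty, m, empty) = N,  m = m.
Bind N := branch(empty, m, empty); no other remaining equation mentions N. Substituting into the earlier bindings gives X2 := branch(plus(k, branch(empty, m, empty)), branch(empty, m, empty), m), W := branch(empty, m, empty).
Delete trivial equation m = m.
MGU = { X2 -> branch(plus(k, branch(empty, m, empty)), branch(empty, m, empty), m), W -> branch(empty, m, empty), N -> branch(empty, m, empty) }, so X2 -> branch(plus(k, branch(empty, m, empty)), branch(empty, m, empty), m).

branch(plus(k, branch(empty, m, empty)), branch(empty, m, empty), m)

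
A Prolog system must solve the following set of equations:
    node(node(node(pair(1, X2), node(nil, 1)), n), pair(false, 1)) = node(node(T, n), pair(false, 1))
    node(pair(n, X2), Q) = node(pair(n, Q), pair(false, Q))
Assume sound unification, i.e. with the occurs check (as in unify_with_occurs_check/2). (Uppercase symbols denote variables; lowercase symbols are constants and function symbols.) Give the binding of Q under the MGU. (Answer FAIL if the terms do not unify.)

Decompose node/2: node(node(pair(1, X2), node(nil, 1)), n) = node(T, n),  pair(false, 1) = pair(false, 1).
Decompose node/2: node(pair(1, X2), node(nil, 1)) = T,  n = n.
Bind T := node(pair(1, X2), node(nil, 1)); no other remaining equation mentions T.
Delete trivial equation n = n.
Delete trivial equation pair(false, 1) = pair(false, 1).
Decompose node/2: pair(n, X2) = pair(n, Q),  Q = pair(false, Q).
Decompose pair/2: n = n,  X2 = Q.
Delete trivial equation n = n.
Bind X2 := Q; no other remaining equation mentions X2. Substituting into the earlier binding gives T := node(pair(1, Q), node(nil, 1)).
Occurs check fails: Q occurs in pair(false, Q); the equation Q = pair(false, Q) has no finite solution.

FAIL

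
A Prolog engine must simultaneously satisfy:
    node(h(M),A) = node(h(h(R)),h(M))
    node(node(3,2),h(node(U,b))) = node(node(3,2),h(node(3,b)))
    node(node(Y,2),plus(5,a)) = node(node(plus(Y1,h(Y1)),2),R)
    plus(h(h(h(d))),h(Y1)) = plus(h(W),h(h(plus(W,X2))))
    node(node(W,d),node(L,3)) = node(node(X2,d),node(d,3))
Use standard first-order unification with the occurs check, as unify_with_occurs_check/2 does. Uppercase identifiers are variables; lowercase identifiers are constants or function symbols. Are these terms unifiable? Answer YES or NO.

Decompose node/2: h(M) = h(h(R)),  A = h(M).
Decompose h/1: M = h(R).
Bind M := h(R); substituting into the one remaining equation that mentions M gives: A = h(h(R)).
Bind A := h(h(R)); no other remaining equation mentions A.
Decompose node/2: node(3,2) = node(3,2),  h(node(U,b)) = h(node(3,b)).
Delete trivial equation node(3,2) = node(3,2).
Decompose h/1: node(U,b) = node(3,b).
Decompose node/2: U = 3,  b = b.
Bind U := 3; no other remaining equation mentions U.
Delete trivial equation b = b.
Decompose node/2: node(Y,2) = node(plus(Y1,h(Y1)),2),  plus(5,a) = R.
Decompose node/2: Y = plus(Y1,h(Y1)),  2 = 2.
Bind Y := plus(Y1,h(Y1)); no other remaining equation mentions Y.
Delete trivial equation 2 = 2.
Bind R := plus(5,a); no other remaining equation mentions R. Substituting into the earlier bindings gives M := h(plus(5,a)), A := h(h(plus(5,a))).
Decompose plus/2: h(h(h(d))) = h(W),  h(Y1) = h(h(plus(W,X2))).
Decompose h/1: h(h(d)) = W.
Bind W := h(h(d)); substituting into the remaining equations gives: h(Y1) = h(h(plus(h(h(d)),X2))),  node(node(h(h(d)),d),node(L,3)) = node(node(X2,d),node(d,3)).
Decompose h/1: Y1 = h(plus(h(h(d)),X2)).
Bind Y1 := h(plus(h(h(d)),X2)); no other remaining equation mentions Y1. Substituting into the earlier binding gives Y := plus(h(plus(h(h(d)),X2)),h(h(plus(h(h(d)),X2)))).
Decompose node/2: node(h(h(d)),d) = node(X2,d),  node(L,3) = node(d,3).
Decompose node/2: h(h(d)) = X2,  d = d.
Bind X2 := h(h(d)); no other remaining equation mentions X2. Substituting into the earlier bindings gives Y := plus(h(plus(h(h(d)),h(h(d)))),h(h(plus(h(h(d)),h(h(d)))))), Y1 := h(plus(h(h(d)),h(h(d)))).
Delete trivial equation d = d.
Decompose node/2: L = d,  3 = 3.
Bind L := d; no other remaining equation mentions L.
Delete trivial equation 3 = 3.
No equations remain and no clash or occurs-check failure arose, so a unifier exists.

YES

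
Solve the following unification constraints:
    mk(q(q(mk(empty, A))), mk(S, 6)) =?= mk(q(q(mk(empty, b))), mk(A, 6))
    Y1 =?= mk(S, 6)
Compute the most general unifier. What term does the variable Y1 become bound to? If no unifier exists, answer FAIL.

Decompose mk/2: q(q(mk(empty, A))) =?= q(q(mk(empty, b))),  mk(S, 6) =?= mk(A, 6).
Decompose q/1: q(mk(empty, A)) =?= q(mk(empty, b)).
Decompose q/1: mk(empty, A) =?= mk(empty, b).
Decompose mk/2: empty =?= empty,  A =?= b.
Delete trivial equation empty =?= empty.
Bind A := b; substituting into the one remaining equation that mentions A gives: mk(S, 6) =?= mk(b, 6).
Decompose mk/2: S =?= b,  6 =?= 6.
Bind S := b; substituting into the one remaining equation that mentions S gives: Y1 =?= mk(b, 6).
Delete trivial equation 6 =?= 6.
Bind Y1 := mk(b, 6).
MGU = { A -> b, S -> b, Y1 -> mk(b, 6) }, so Y1 -> mk(b, 6).

mk(b, 6)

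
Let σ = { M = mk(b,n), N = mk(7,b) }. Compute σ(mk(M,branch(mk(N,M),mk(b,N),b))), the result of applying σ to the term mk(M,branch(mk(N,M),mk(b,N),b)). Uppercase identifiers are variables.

Replace each occurrence of M with mk(b,n).
Replace each occurrence of N with mk(7,b).
Result: mk(mk(b,n),branch(mk(mk(7,b),mk(b,n)),mk(b,mk(7,b)),b)).

mk(mk(b,n),branch(mk(mk(7,b),mk(b,n)),mk(b,mk(7,b)),b))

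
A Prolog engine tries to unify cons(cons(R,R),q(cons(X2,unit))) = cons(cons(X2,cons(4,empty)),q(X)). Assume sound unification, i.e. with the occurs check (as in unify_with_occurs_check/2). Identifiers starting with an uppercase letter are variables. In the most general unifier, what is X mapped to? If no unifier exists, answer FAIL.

cons(cons(4,empty),unit)

Decompose cons/2: cons(R,R) = cons(X2,cons(4,empty)),  q(cons(X2,unit)) = q(X).
Decompose cons/2: R = X2,  R = cons(4,empty).
Bind R := X2; substituting into the one remaining equation that mentions R gives: X2 = cons(4,empty).
Bind X2 := cons(4,empty); substituting into the remaining equation gives: q(cons(cons(4,empty),unit)) = q(X). Substituting into the earlier binding gives R := cons(4,empty).
Decompose q/1: cons(cons(4,empty),unit) = X.
Bind X := cons(cons(4,empty),unit).
MGU = { R = cons(4,empty), X2 = cons(4,empty), X = cons(cons(4,empty),unit) }, so X = cons(cons(4,empty),unit).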